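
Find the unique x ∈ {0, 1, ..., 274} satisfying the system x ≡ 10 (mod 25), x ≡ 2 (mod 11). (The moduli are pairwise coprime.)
x ≡ 35 (mod 275); the representative in [0, 275) is 35

The moduli 25, 11 are pairwise coprime, so by the CRT there is a unique solution mod 25·11 = 275.
Solve by successive substitution. Start with x ≡ 10 (mod 25).
  Combine with x ≡ 2 (mod 11): write x = 10 + 25·t and require 10 + 25·t ≡ 2 (mod 11), i.e. 25·t ≡ 2 − 10 ≡ 3 (mod 11). Since 25^(−1) ≡ 4 (mod 11) (25 ≡ 3 (mod 11)), t ≡ 4·3 ≡ 1 (mod 11). So x ≡ 10 + 25·1 = 35 (mod 275).
Unique solution in [0, 275): x = 35.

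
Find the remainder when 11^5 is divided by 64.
27

Use repeated squaring. Binary(5) = 101. Walk through the bits of the exponent 5 left-to-right: at each bit after the leading one, square the running value, then multiply by 11 if the bit is 1 (always reducing mod 64):
  bit 1 = 1 (leading): start with 11.
  bit 2 = 0: square 11^2 = 121 ≡ 57 (mod 64).
  bit 3 = 1: square 57^2 = 3249 ≡ 49; bit is 1, so multiply 49·11 = 539 ≡ 27 (mod 64).
Final value: 11^5 ≡ 27 (mod 64).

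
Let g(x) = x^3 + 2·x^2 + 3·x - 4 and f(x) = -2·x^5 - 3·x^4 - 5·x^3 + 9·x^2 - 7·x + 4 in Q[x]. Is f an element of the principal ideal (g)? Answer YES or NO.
YES

In Q[x] the ideal (g) consists of all multiples of g, so f ∈ (g) iff g | f, i.e. iff the remainder of f on division by g is 0. Divide f by g (g is monic, so eliminate the leading term of the running remainder at each step):
  leading term -2·x^5: subtract (-2·x^2)·g(x) = -2·x^5 - 4·x^4 - 6·x^3 + 8·x^2, leaving x^4 + x^3 + x^2 - 7·x + 4
  leading term x^4: subtract (x)·g(x) = x^4 + 2·x^3 + 3·x^2 - 4·x, leaving -x^3 - 2·x^2 - 3·x + 4
  leading term -x^3: subtract (-1)·g(x) = -x^3 - 2·x^2 - 3·x + 4, leaving 0
The remainder is 0, so f(x) = g(x) · h(x) with h(x) = -2·x^2 + x - 1. Hence g | f, i.e. f ∈ (g).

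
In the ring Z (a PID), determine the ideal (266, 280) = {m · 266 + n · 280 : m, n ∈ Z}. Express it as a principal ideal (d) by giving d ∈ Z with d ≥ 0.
In the PID Z, (a, b) is generated by gcd(a, b). Compute gcd(280, 266) with the extended Euclidean algorithm, tracking rows (r, s, t) with s·280 + t·266 = r:
  row A: (280, 1, 0)   [1·280 + 0·266 = 280]
  row B: (266, 0, 1)   [0·280 + 1·266 = 266]
  280 = 1·266 + 14   → row C = row A − 1·row B = (14, 1, −1)   [check: 1·280 − 1·266 = 14]
  266 = 19·14 + 0   → remainder 0, stop. gcd = 14 (last nonzero row C).
So gcd(266, 280) = 14, with Bézout identity 1·280 − 1·266 = 14. Containment (⊇): the Bézout identity exhibits 14 as an element of (266, 280), giving (14) ⊆ (266, 280). Containment (⊆): since 14 | 266 and 14 | 280 (266 = 14·19, 280 = 14·20), every Z-linear combination of 266 and 280 is divisible by 14, so (266, 280) ⊆ (14). Therefore (266, 280) = (14), d = 14.

Final answer: (266, 280) = (14); d = 14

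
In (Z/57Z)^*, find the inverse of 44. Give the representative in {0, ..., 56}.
Apply the extended Euclidean algorithm to (57, 44), tracking rows (r, s, t) with s·57 + t·44 = r. Each division r_prev = q·r_cur + r_new produces the new row as (previous row) − q·(current row):
  row A: (57, 1, 0)   [1·57 + 0·44 = 57]
  row B: (44, 0, 1)   [0·57 + 1·44 = 44]
  57 = 1·44 + 13   → row C = row A − 1·row B = (13, 1, −1)   [check: 1·57 − 1·44 = 13]
  44 = 3·13 + 5   → row D = row B − 3·row C = (5, −3, 4)   [check: −3·57 + 4·44 = 5]
  13 = 2·5 + 3   → row E = row C − 2·row D = (3, 7, −9)   [check: 7·57 − 9·44 = 3]
  5 = 1·3 + 2   → row F = row D − 1·row E = (2, −10, 13)   [check: −10·57 + 13·44 = 2]
  3 = 1·2 + 1   → row G = row E − 1·row F = (1, 17, −22)   [check: 17·57 − 22·44 = 1]
  2 = 2·1 + 0   → remainder 0, stop. gcd = 1 (last nonzero row G).
The gcd is 1, so 44 is invertible mod 57. The last nonzero row gives 17·57 − 22·44 = 1, so t = −22. So 44^(−1) ≡ −22 ≡ 35 (mod 57). Verify: 44 · 35 = 1540 ≡ 1 (mod 57). ✓

Final answer: 44^(−1) ≡ 35 (mod 57)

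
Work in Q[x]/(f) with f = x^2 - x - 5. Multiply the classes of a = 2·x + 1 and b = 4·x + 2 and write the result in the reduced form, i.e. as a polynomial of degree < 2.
First multiply in Q[x] without reducing: a · b = 8·x^2 + 8·x + 2. Now divide by f(x) = x^2 - x - 5, eliminating the leading term at each step:
  leading term 8·x^2: subtract (8)·f(x) = 8·x^2 - 8·x - 40, leaving 16·x + 42
The degree is now < 2, so this is the remainder. Hence a · b ≡ 16·x + 42 in Q[x]/(f).

Final answer: a · b ≡ 16·x + 42 (mod f(x))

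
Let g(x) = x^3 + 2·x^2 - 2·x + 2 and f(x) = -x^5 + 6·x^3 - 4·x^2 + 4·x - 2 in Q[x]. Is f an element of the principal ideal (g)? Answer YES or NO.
In Q[x] the ideal (g) consists of all multiples of g, so f ∈ (g) iff g | f, i.e. iff the remainder of f on division by g is 0. Divide f by g (g is monic, so eliminate the leading term of the running remainder at each step):
  leading term -x^5: subtract (-x^2)·g(x) = -x^5 - 2·x^4 + 2·x^3 - 2·x^2, leaving 2·x^4 + 4·x^3 - 2·x^2 + 4·x - 2
  leading term 2·x^4: subtract (2·x)·g(x) = 2·x^4 + 4·x^3 - 4·x^2 + 4·x, leaving 2·x^2 - 2
The remainder r(x) = 2·x^2 - 2 ≠ 0 (and deg r < deg g), so g ∤ f, i.e. f ∉ (g).

Final answer: NO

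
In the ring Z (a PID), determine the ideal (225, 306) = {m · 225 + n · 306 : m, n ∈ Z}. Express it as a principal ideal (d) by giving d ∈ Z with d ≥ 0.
(225, 306) = (9); d = 9

In the PID Z, (a, b) is generated by gcd(a, b). Compute gcd(306, 225) with the extended Euclidean algorithm, tracking rows (r, s, t) with s·306 + t·225 = r:
  row A: (306, 1, 0)   [1·306 + 0·225 = 306]
  row B: (225, 0, 1)   [0·306 + 1·225 = 225]
  306 = 1·225 + 81   → row C = row A − 1·row B = (81, 1, −1)   [check: 1·306 − 1·225 = 81]
  225 = 2·81 + 63   → row D = row B − 2·row C = (63, −2, 3)   [check: −2·306 + 3·225 = 63]
  81 = 1·63 + 18   → row E = row C − 1·row D = (18, 3, −4)   [check: 3·306 − 4·225 = 18]
  63 = 3·18 + 9   → row F = row D − 3·row E = (9, −11, 15)   [check: −11·306 + 15·225 = 9]
  18 = 2·9 + 0   → remainder 0, stop. gcd = 9 (last nonzero row F).
So gcd(225, 306) = 9, with Bézout identity −11·306 + 15·225 = 9. Containment (⊇): the Bézout identity exhibits 9 as an element of (225, 306), giving (9) ⊆ (225, 306). Containment (⊆): since 9 | 225 and 9 | 306 (225 = 9·25, 306 = 9·34), every Z-linear combination of 225 and 306 is divisible by 9, so (225, 306) ⊆ (9). Therefore (225, 306) = (9), d = 9.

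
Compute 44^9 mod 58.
26

Use repeated squaring. Binary(9) = 1001. Walk through the bits of the exponent 9 left-to-right: at each bit after the leading one, square the running value, then multiply by 44 if the bit is 1 (always reducing mod 58):
  bit 1 = 1 (leading): start with 44.
  bit 2 = 0: square 44^2 = 1936 ≡ 22 (mod 58).
  bit 3 = 0: square 22^2 = 484 ≡ 20 (mod 58).
  bit 4 = 1: square 20^2 = 400 ≡ 52; bit is 1, so multiply 52·44 = 2288 ≡ 26 (mod 58).
Final value: 44^9 ≡ 26 (mod 58).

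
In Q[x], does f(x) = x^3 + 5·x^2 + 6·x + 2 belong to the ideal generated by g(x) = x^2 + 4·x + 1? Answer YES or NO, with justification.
NO

In Q[x] the ideal (g) consists of all multiples of g, so f ∈ (g) iff g | f, i.e. iff the remainder of f on division by g is 0. Divide f by g (g is monic, so eliminate the leading term of the running remainder at each step):
  leading term x^3: subtract (x)·g(x) = x^3 + 4·x^2 + x, leaving x^2 + 5·x + 2
  leading term x^2: subtract (1)·g(x) = x^2 + 4·x + 1, leaving x + 1
The remainder r(x) = x + 1 ≠ 0 (and deg r < deg g), so g ∤ f, i.e. f ∉ (g).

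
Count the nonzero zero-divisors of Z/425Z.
Z/425Z has 104 nonzero zero-divisors

In Z/425Z each nonzero element is either a unit (gcd with 425 is 1) or a zero-divisor (gcd > 1). The number of units is φ(425): factorise 425 = 5^2 · 17, so φ(425) = (5^2 − 5^1) · (17 − 1) = 20 · 16 = 320. The nonzero elements number 425 − 1 = 424. Hence the nonzero zero-divisors number 424 − 320 = 104.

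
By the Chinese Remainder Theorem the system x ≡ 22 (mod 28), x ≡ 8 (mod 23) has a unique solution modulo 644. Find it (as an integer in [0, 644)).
The moduli 28, 23 are pairwise coprime, so by the CRT there is a unique solution mod 28·23 = 644.
Solve by successive substitution. Start with x ≡ 22 (mod 28).
  Combine with x ≡ 8 (mod 23): write x = 22 + 28·t and require 22 + 28·t ≡ 8 (mod 23), i.e. 28·t ≡ 8 − 22 ≡ 9 (mod 23). Since 28^(−1) ≡ 14 (mod 23) (28 ≡ 5 (mod 23)), t ≡ 14·9 ≡ 11 (mod 23). So x ≡ 22 + 28·11 = 330 (mod 644).
Unique solution in [0, 644): x = 330.

Final answer: x ≡ 330 (mod 644); the representative in [0, 644) is 330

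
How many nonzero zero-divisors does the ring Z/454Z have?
In Z/454Z each nonzero element is either a unit (gcd with 454 is 1) or a zero-divisor (gcd > 1). The number of units is φ(454): factorise 454 = 2 · 227, so φ(454) = (2 − 1) · (227 − 1) = 1 · 226 = 226. The nonzero elements number 454 − 1 = 453. Hence the nonzero zero-divisors number 453 − 226 = 227.

Final answer: Z/454Z has 227 nonzero zero-divisors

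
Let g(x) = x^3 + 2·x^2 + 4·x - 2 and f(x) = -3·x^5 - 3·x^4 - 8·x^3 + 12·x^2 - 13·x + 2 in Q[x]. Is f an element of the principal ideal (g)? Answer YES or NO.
NO

In Q[x] the ideal (g) consists of all multiples of g, so f ∈ (g) iff g | f, i.e. iff the remainder of f on division by g is 0. Divide f by g (g is monic, so eliminate the leading term of the running remainder at each step):
  leading term -3·x^5: subtract (-3·x^2)·g(x) = -3·x^5 - 6·x^4 - 12·x^3 + 6·x^2, leaving 3·x^4 + 4·x^3 + 6·x^2 - 13·x + 2
  leading term 3·x^4: subtract (3·x)·g(x) = 3·x^4 + 6·x^3 + 12·x^2 - 6·x, leaving -2·x^3 - 6·x^2 - 7·x + 2
  leading term -2·x^3: subtract (-2)·g(x) = -2·x^3 - 4·x^2 - 8·x + 4, leaving -2·x^2 + x - 2
The remainder r(x) = -2·x^2 + x - 2 ≠ 0 (and deg r < deg g), so g ∤ f, i.e. f ∉ (g).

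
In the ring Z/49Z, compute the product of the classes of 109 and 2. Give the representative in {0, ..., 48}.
Reduce the factors first: 109 ≡ 11 (mod 49), so 109 · 2 ≡ 11 · 2 (mod 49). 11 · 2 = 22. Dividing by 49: 22 = 0·49 + 22. So (109 · 2) mod 49 = 22.

Final answer: 22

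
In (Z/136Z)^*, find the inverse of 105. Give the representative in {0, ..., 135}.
105^(−1) ≡ 57 (mod 136)

Apply the extended Euclidean algorithm to (136, 105), tracking rows (r, s, t) with s·136 + t·105 = r. Each division r_prev = q·r_cur + r_new produces the new row as (previous row) − q·(current row):
  row A: (136, 1, 0)   [1·136 + 0·105 = 136]
  row B: (105, 0, 1)   [0·136 + 1·105 = 105]
  136 = 1·105 + 31   → row C = row A − 1·row B = (31, 1, −1)   [check: 1·136 − 1·105 = 31]
  105 = 3·31 + 12   → row D = row B − 3·row C = (12, −3, 4)   [check: −3·136 + 4·105 = 12]
  31 = 2·12 + 7   → row E = row C − 2·row D = (7, 7, −9)   [check: 7·136 − 9·105 = 7]
  12 = 1·7 + 5   → row F = row D − 1·row E = (5, −10, 13)   [check: −10·136 + 13·105 = 5]
  7 = 1·5 + 2   → row G = row E − 1·row F = (2, 17, −22)   [check: 17·136 − 22·105 = 2]
  5 = 2·2 + 1   → row H = row F − 2·row G = (1, −44, 57)   [check: −44·136 + 57·105 = 1]
  2 = 2·1 + 0   → remainder 0, stop. gcd = 1 (last nonzero row H).
The gcd is 1, so 105 is invertible mod 136. The last nonzero row gives −44·136 + 57·105 = 1, so t = 57. So 105^(−1) ≡ 57 (mod 136). Verify: 105 · 57 = 5985 ≡ 1 (mod 136). ✓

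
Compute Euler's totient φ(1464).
φ(1464) = 480

φ is multiplicative, with φ(p^e) = p^e − p^(e−1). Factorise 1464 = 2^3 · 3 · 61. Then
  φ(1464) = (2^3 − 2^2) · (3 − 1) · (61 − 1) = 4 · 2 · 60 = 480.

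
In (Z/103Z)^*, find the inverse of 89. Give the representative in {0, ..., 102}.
89^(−1) ≡ 22 (mod 103)

Apply the extended Euclidean algorithm to (103, 89), tracking rows (r, s, t) with s·103 + t·89 = r. Each division r_prev = q·r_cur + r_new produces the new row as (previous row) − q·(current row):
  row A: (103, 1, 0)   [1·103 + 0·89 = 103]
  row B: (89, 0, 1)   [0·103 + 1·89 = 89]
  103 = 1·89 + 14   → row C = row A − 1·row B = (14, 1, −1)   [check: 1·103 − 1·89 = 14]
  89 = 6·14 + 5   → row D = row B − 6·row C = (5, −6, 7)   [check: −6·103 + 7·89 = 5]
  14 = 2·5 + 4   → row E = row C − 2·row D = (4, 13, −15)   [check: 13·103 − 15·89 = 4]
  5 = 1·4 + 1   → row F = row D − 1·row E = (1, −19, 22)   [check: −19·103 + 22·89 = 1]
  4 = 4·1 + 0   → remainder 0, stop. gcd = 1 (last nonzero row F).
The gcd is 1, so 89 is invertible mod 103. The last nonzero row gives −19·103 + 22·89 = 1, so t = 22. So 89^(−1) ≡ 22 (mod 103). Verify: 89 · 22 = 1958 ≡ 1 (mod 103). ✓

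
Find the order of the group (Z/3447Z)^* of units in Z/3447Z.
|(Z/3447Z)^*| = 2292

(Z/3447Z)^* consists of the classes a with gcd(a, 3447) = 1, so its order is φ(3447). φ is multiplicative, with φ(p^e) = p^e − p^(e−1). Factorise 3447 = 3^2 · 383. Then
  φ(3447) = (3^2 − 3^1) · (383 − 1) = 6 · 382 = 2292.
Thus |(Z/3447Z)^*| = 2292.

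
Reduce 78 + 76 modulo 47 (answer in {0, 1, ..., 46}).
Reduce the summands first: 78 ≡ 31, 76 ≡ 29 (mod 47), so 78 + 76 ≡ 31 + 29 (mod 47). 31 + 29 = 60; 60 = 1·47 + 13, so (78 + 76) mod 47 = 13.

Final answer: 13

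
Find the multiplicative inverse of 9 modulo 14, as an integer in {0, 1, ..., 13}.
Apply the extended Euclidean algorithm to (14, 9), tracking rows (r, s, t) with s·14 + t·9 = r. Each division r_prev = q·r_cur + r_new produces the new row as (previous row) − q·(current row):
  row A: (14, 1, 0)   [1·14 + 0·9 = 14]
  row B: (9, 0, 1)   [0·14 + 1·9 = 9]
  14 = 1·9 + 5   → row C = row A − 1·row B = (5, 1, −1)   [check: 1·14 − 1·9 = 5]
  9 = 1·5 + 4   → row D = row B − 1·row C = (4, −1, 2)   [check: −1·14 + 2·9 = 4]
  5 = 1·4 + 1   → row E = row C − 1·row D = (1, 2, −3)   [check: 2·14 − 3·9 = 1]
  4 = 4·1 + 0   → remainder 0, stop. gcd = 1 (last nonzero row E).
The gcd is 1, so 9 is invertible mod 14. The last nonzero row gives 2·14 − 3·9 = 1, so t = −3. So 9^(−1) ≡ −3 ≡ 11 (mod 14). Verify: 9 · 11 = 99 ≡ 1 (mod 14). ✓

Final answer: 9^(−1) ≡ 11 (mod 14)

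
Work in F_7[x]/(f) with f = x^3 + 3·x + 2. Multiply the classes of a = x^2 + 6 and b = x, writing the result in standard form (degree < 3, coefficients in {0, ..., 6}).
Multiply as integer polynomials: a · b = x^3 + 6·x. Reducing coefficients mod 7: a · b ≡ x^3 + 6·x. Now divide by f(x) = x^3 + 3·x + 2 in F_7[x], eliminating the leading term at each step:
  leading term x^3: subtract (1)·f(x) = x^3 + 3·x + 2, leaving 3·x + 5 (coefficients mod 7)
The degree is now < 3, so this is the remainder. Hence a · b ≡ 3·x + 5 in F_7[x]/(f).

Final answer: a · b ≡ 3·x + 5 (mod f(x))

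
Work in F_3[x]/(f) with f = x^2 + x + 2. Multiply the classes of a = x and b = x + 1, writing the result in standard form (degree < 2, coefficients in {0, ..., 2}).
a · b ≡ 1 (mod f(x))

Multiply as integer polynomials: a · b = x^2 + x. Reducing coefficients mod 3: a · b ≡ x^2 + x. Now divide by f(x) = x^2 + x + 2 in F_3[x], eliminating the leading term at each step:
  leading term x^2: subtract (1)·f(x) = x^2 + x + 2, leaving 1 (coefficients mod 3)
The degree is now < 2, so this is the remainder. Hence a · b ≡ 1 in F_3[x]/(f).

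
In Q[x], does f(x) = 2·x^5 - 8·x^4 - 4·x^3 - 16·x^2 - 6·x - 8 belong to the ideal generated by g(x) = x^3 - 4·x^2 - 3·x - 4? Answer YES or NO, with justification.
In Q[x] the ideal (g) consists of all multiples of g, so f ∈ (g) iff g | f, i.e. iff the remainder of f on division by g is 0. Divide f by g (g is monic, so eliminate the leading term of the running remainder at each step):
  leading term 2·x^5: subtract (2·x^2)·g(x) = 2·x^5 - 8·x^4 - 6·x^3 - 8·x^2, leaving 2·x^3 - 8·x^2 - 6·x - 8
  leading term 2·x^3: subtract (2)·g(x) = 2·x^3 - 8·x^2 - 6·x - 8, leaving 0
The remainder is 0, so f(x) = g(x) · h(x) with h(x) = 2·x^2 + 2. Hence g | f, i.e. f ∈ (g).

Final answer: YES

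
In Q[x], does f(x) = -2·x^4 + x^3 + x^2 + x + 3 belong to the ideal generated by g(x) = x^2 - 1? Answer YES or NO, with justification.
In Q[x] the ideal (g) consists of all multiples of g, so f ∈ (g) iff g | f, i.e. iff the remainder of f on division by g is 0. Divide f by g (g is monic, so eliminate the leading term of the running remainder at each step):
  leading term -2·x^4: subtract (-2·x^2)·g(x) = -2·x^4 + 2·x^2, leaving x^3 - x^2 + x + 3
  leading term x^3: subtract (x)·g(x) = x^3 - x, leaving -x^2 + 2·x + 3
  leading term -x^2: subtract (-1)·g(x) = 1 - x^2, leaving 2·x + 2
The remainder r(x) = 2·x + 2 ≠ 0 (and deg r < deg g), so g ∤ f, i.e. f ∉ (g).

Final answer: NO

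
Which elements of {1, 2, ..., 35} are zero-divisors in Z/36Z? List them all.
nonzero zero-divisors of Z/36Z = {2, 3, 4, 6, 8, 9, 10, 12, 14, 15, 16, 18, 20, 21, 22, 24, 26, 27, 28, 30, 32, 33, 34}

An element a ∈ Z/36Z (with a ≠ 0) is a zero-divisor iff gcd(a, 36) > 1 (because a is a unit precisely when gcd(a, n) = 1, and in Z/nZ every nonzero, non-unit element is a zero-divisor). Scan a = 1, ..., 35 and keep those with gcd(a, 36) > 1:
  gcd(2, 36) = 2, gcd(3, 36) = 3, gcd(4, 36) = 4, gcd(6, 36) = 6, gcd(8, 36) = 4, gcd(9, 36) = 9, gcd(10, 36) = 2, gcd(12, 36) = 12, gcd(14, 36) = 2, gcd(15, 36) = 3, gcd(16, 36) = 4, gcd(18, 36) = 18, gcd(20, 36) = 4, gcd(21, 36) = 3, gcd(22, 36) = 2, gcd(24, 36) = 12, gcd(26, 36) = 2, gcd(27, 36) = 9, gcd(28, 36) = 4, gcd(30, 36) = 6, gcd(32, 36) = 4, gcd(33, 36) = 3, gcd(34, 36) = 2.
All other a ∈ {1, ..., 35} have gcd(a, 36) = 1 and are units. So the nonzero zero-divisors are exactly the 23 values of a appearing in this scan.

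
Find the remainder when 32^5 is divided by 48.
32

Use repeated squaring. Binary(5) = 101. Walk through the bits of the exponent 5 left-to-right: at each bit after the leading one, square the running value, then multiply by 32 if the bit is 1 (always reducing mod 48):
  bit 1 = 1 (leading): start with 32.
  bit 2 = 0: square 32^2 = 1024 ≡ 16 (mod 48).
  bit 3 = 1: square 16^2 = 256 ≡ 16; bit is 1, so multiply 16·32 = 512 ≡ 32 (mod 48).
Final value: 32^5 ≡ 32 (mod 48).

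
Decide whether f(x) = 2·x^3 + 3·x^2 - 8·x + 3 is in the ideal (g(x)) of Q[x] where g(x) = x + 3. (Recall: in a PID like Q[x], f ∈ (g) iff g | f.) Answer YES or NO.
In Q[x] the ideal (g) consists of all multiples of g, so f ∈ (g) iff g | f, i.e. iff the remainder of f on division by g is 0. Divide f by g (g is monic, so eliminate the leading term of the running remainder at each step):
  leading term 2·x^3: subtract (2·x^2)·g(x) = 2·x^3 + 6·x^2, leaving -3·x^2 - 8·x + 3
  leading term -3·x^2: subtract (-3·x)·g(x) = -3·x^2 - 9·x, leaving x + 3
  leading term x: subtract (1)·g(x) = x + 3, leaving 0
The remainder is 0, so f(x) = g(x) · h(x) with h(x) = 2·x^2 - 3·x + 1. Hence g | f, i.e. f ∈ (g).

Final answer: YES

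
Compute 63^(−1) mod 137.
Apply the extended Euclidean algorithm to (137, 63), tracking rows (r, s, t) with s·137 + t·63 = r. Each division r_prev = q·r_cur + r_new produces the new row as (previous row) − q·(current row):
  row A: (137, 1, 0)   [1·137 + 0·63 = 137]
  row B: (63, 0, 1)   [0·137 + 1·63 = 63]
  137 = 2·63 + 11   → row C = row A − 2·row B = (11, 1, −2)   [check: 1·137 − 2·63 = 11]
  63 = 5·11 + 8   → row D = row B − 5·row C = (8, −5, 11)   [check: −5·137 + 11·63 = 8]
  11 = 1·8 + 3   → row E = row C − 1·row D = (3, 6, −13)   [check: 6·137 − 13·63 = 3]
  8 = 2·3 + 2   → row F = row D − 2·row E = (2, −17, 37)   [check: −17·137 + 37·63 = 2]
  3 = 1·2 + 1   → row G = row E − 1·row F = (1, 23, −50)   [check: 23·137 − 50·63 = 1]
  2 = 2·1 + 0   → remainder 0, stop. gcd = 1 (last nonzero row G).
The gcd is 1, so 63 is invertible mod 137. The last nonzero row gives 23·137 − 50·63 = 1, so t = −50. So 63^(−1) ≡ −50 ≡ 87 (mod 137). Verify: 63 · 87 = 5481 ≡ 1 (mod 137). ✓

Final answer: 63^(−1) ≡ 87 (mod 137)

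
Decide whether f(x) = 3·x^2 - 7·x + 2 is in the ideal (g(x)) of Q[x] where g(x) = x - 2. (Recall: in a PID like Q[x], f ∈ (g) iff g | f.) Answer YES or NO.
YES

In Q[x] the ideal (g) consists of all multiples of g, so f ∈ (g) iff g | f, i.e. iff the remainder of f on division by g is 0. Divide f by g (g is monic, so eliminate the leading term of the running remainder at each step):
  leading term 3·x^2: subtract (3·x)·g(x) = 3·x^2 - 6·x, leaving 2 - x
  leading term -x: subtract (-1)·g(x) = 2 - x, leaving 0
The remainder is 0, so f(x) = g(x) · h(x) with h(x) = 3·x - 1. Hence g | f, i.e. f ∈ (g).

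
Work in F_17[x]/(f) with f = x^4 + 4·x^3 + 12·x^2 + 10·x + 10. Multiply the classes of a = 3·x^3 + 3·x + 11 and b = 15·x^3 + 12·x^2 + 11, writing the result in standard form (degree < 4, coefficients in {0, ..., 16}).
a · b ≡ 15·x^3 + 14·x^2 + 8 (mod f(x))

Multiply as integer polynomials: a · b = 45·x^6 + 36·x^5 + 45·x^4 + 234·x^3 + 132·x^2 + 33·x + 121. Reducing coefficients mod 17: a · b ≡ 11·x^6 + 2·x^5 + 11·x^4 + 13·x^3 + 13·x^2 + 16·x + 2. Now divide by f(x) = x^4 + 4·x^3 + 12·x^2 + 10·x + 10 in F_17[x], eliminating the leading term at each step:
  leading term 11·x^6: subtract (11·x^2)·f(x) = 11·x^6 + 10·x^5 + 13·x^4 + 8·x^3 + 8·x^2, leaving 9·x^5 + 15·x^4 + 5·x^3 + 5·x^2 + 16·x + 2 (coefficients mod 17)
  leading term 9·x^5: subtract (9·x)·f(x) = 9·x^5 + 2·x^4 + 6·x^3 + 5·x^2 + 5·x, leaving 13·x^4 + 16·x^3 + 11·x + 2 (coefficients mod 17)
  leading term 13·x^4: subtract (13)·f(x) = 13·x^4 + x^3 + 3·x^2 + 11·x + 11, leaving 15·x^3 + 14·x^2 + 8 (coefficients mod 17)
The degree is now < 4, so this is the remainder. Hence a · b ≡ 15·x^3 + 14·x^2 + 8 in F_17[x]/(f).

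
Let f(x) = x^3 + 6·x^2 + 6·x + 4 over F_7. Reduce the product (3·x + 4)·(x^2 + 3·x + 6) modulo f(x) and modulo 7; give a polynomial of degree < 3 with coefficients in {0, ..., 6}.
Multiply as integer polynomials: a · b = 3·x^3 + 13·x^2 + 30·x + 24. Reducing coefficients mod 7: a · b ≡ 3·x^3 + 6·x^2 + 2·x + 3. Now divide by f(x) = x^3 + 6·x^2 + 6·x + 4 in F_7[x], eliminating the leading term at each step:
  leading term 3·x^3: subtract (3)·f(x) = 3·x^3 + 4·x^2 + 4·x + 5, leaving 2·x^2 + 5·x + 5 (coefficients mod 7)
The degree is now < 3, so this is the remainder. Hence a · b ≡ 2·x^2 + 5·x + 5 in F_7[x]/(f).

Final answer: a · b ≡ 2·x^2 + 5·x + 5 (mod f(x))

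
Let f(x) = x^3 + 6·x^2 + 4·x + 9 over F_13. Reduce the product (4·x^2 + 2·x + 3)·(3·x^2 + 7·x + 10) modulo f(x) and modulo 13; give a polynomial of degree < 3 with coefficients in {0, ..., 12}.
Multiply as integer polynomials: a · b = 12·x^4 + 34·x^3 + 63·x^2 + 41·x + 30. Reducing coefficients mod 13: a · b ≡ 12·x^4 + 8·x^3 + 11·x^2 + 2·x + 4. Now divide by f(x) = x^3 + 6·x^2 + 4·x + 9 in F_13[x], eliminating the leading term at each step:
  leading term 12·x^4: subtract (12·x)·f(x) = 12·x^4 + 7·x^3 + 9·x^2 + 4·x, leaving x^3 + 2·x^2 + 11·x + 4 (coefficients mod 13)
  leading term x^3: subtract (1)·f(x) = x^3 + 6·x^2 + 4·x + 9, leaving 9·x^2 + 7·x + 8 (coefficients mod 13)
The degree is now < 3, so this is the remainder. Hence a · b ≡ 9·x^2 + 7·x + 8 in F_13[x]/(f).

Final answer: a · b ≡ 9·x^2 + 7·x + 8 (mod f(x))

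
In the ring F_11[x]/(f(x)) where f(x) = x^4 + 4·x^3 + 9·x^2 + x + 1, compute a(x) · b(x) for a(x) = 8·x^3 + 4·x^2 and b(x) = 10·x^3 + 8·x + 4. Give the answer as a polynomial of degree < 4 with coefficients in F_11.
Multiply as integer polynomials: a · b = 80·x^6 + 40·x^5 + 64·x^4 + 64·x^3 + 16·x^2. Reducing coefficients mod 11: a · b ≡ 3·x^6 + 7·x^5 + 9·x^4 + 9·x^3 + 5·x^2. Now divide by f(x) = x^4 + 4·x^3 + 9·x^2 + x + 1 in F_11[x], eliminating the leading term at each step:
  leading term 3·x^6: subtract (3·x^2)·f(x) = 3·x^6 + x^5 + 5·x^4 + 3·x^3 + 3·x^2, leaving 6·x^5 + 4·x^4 + 6·x^3 + 2·x^2 (coefficients mod 11)
  leading term 6·x^5: subtract (6·x)·f(x) = 6·x^5 + 2·x^4 + 10·x^3 + 6·x^2 + 6·x, leaving 2·x^4 + 7·x^3 + 7·x^2 + 5·x (coefficients mod 11)
  leading term 2·x^4: subtract (2)·f(x) = 2·x^4 + 8·x^3 + 7·x^2 + 2·x + 2, leaving 10·x^3 + 3·x + 9 (coefficients mod 11)
The degree is now < 4, so this is the remainder. Hence a · b ≡ 10·x^3 + 3·x + 9 in F_11[x]/(f).

Final answer: a · b ≡ 10·x^3 + 3·x + 9 (mod f(x))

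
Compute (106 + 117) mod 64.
31

Reduce the summands first: 106 ≡ 42, 117 ≡ 53 (mod 64), so 106 + 117 ≡ 42 + 53 (mod 64). 42 + 53 = 95; 95 = 1·64 + 31, so (106 + 117) mod 64 = 31.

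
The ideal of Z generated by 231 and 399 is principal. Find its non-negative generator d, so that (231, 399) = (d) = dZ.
In the PID Z, (a, b) is generated by gcd(a, b). Compute gcd(399, 231) with the extended Euclidean algorithm, tracking rows (r, s, t) with s·399 + t·231 = r:
  row A: (399, 1, 0)   [1·399 + 0·231 = 399]
  row B: (231, 0, 1)   [0·399 + 1·231 = 231]
  399 = 1·231 + 168   → row C = row A − 1·row B = (168, 1, −1)   [check: 1·399 − 1·231 = 168]
  231 = 1·168 + 63   → row D = row B − 1·row C = (63, −1, 2)   [check: −1·399 + 2·231 = 63]
  168 = 2·63 + 42   → row E = row C − 2·row D = (42, 3, −5)   [check: 3·399 − 5·231 = 42]
  63 = 1·42 + 21   → row F = row D − 1·row E = (21, −4, 7)   [check: −4·399 + 7·231 = 21]
  42 = 2·21 + 0   → remainder 0, stop. gcd = 21 (last nonzero row F).
So gcd(231, 399) = 21, with Bézout identity −4·399 + 7·231 = 21. Containment (⊇): the Bézout identity exhibits 21 as an element of (231, 399), giving (21) ⊆ (231, 399). Containment (⊆): since 21 | 231 and 21 | 399 (231 = 21·11, 399 = 21·19), every Z-linear combination of 231 and 399 is divisible by 21, so (231, 399) ⊆ (21). Therefore (231, 399) = (21), d = 21.

Final answer: (231, 399) = (21); d = 21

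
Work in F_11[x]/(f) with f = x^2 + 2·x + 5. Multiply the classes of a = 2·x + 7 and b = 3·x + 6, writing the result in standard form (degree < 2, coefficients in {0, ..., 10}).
Multiply as integer polynomials: a · b = 6·x^2 + 33·x + 42. Reducing coefficients mod 11: a · b ≡ 6·x^2 + 9. Now divide by f(x) = x^2 + 2·x + 5 in F_11[x], eliminating the leading term at each step:
  leading term 6·x^2: subtract (6)·f(x) = 6·x^2 + x + 8, leaving 10·x + 1 (coefficients mod 11)
The degree is now < 2, so this is the remainder. Hence a · b ≡ 10·x + 1 in F_11[x]/(f).

Final answer: a · b ≡ 10·x + 1 (mod f(x))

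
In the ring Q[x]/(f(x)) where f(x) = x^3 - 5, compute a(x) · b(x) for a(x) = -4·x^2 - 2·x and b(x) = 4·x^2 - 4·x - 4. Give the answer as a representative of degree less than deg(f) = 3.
a · b ≡ 24·x^2 - 72·x + 40 (mod f(x))

First multiply in Q[x] without reducing: a · b = -16·x^4 + 8·x^3 + 24·x^2 + 8·x. Now divide by f(x) = x^3 - 5, eliminating the leading term at each step:
  leading term -16·x^4: subtract (-16·x)·f(x) = -16·x^4 + 80·x, leaving 8·x^3 + 24·x^2 - 72·x
  leading term 8·x^3: subtract (8)·f(x) = 8·x^3 - 40, leaving 24·x^2 - 72·x + 40
The degree is now < 3, so this is the remainder. Hence a · b ≡ 24·x^2 - 72·x + 40 in Q[x]/(f).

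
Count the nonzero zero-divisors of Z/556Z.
In Z/556Z each nonzero element is either a unit (gcd with 556 is 1) or a zero-divisor (gcd > 1). The number of units is φ(556): factorise 556 = 2^2 · 139, so φ(556) = (2^2 − 2^1) · (139 − 1) = 2 · 138 = 276. The nonzero elements number 556 − 1 = 555. Hence the nonzero zero-divisors number 555 − 276 = 279.

Final answer: Z/556Z has 279 nonzero zero-divisors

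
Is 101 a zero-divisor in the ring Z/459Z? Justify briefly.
gcd(101, 459) = 1, so 101 is a unit in Z/459Z (it has a multiplicative inverse). A unit cannot be a zero-divisor: if 101·b ≡ 0 then multiplying both sides by 101^(−1) gives b ≡ 0. So 101 is not a zero-divisor.

Final answer: NO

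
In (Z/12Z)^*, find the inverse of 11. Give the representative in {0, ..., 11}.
Apply the extended Euclidean algorithm to (12, 11), tracking rows (r, s, t) with s·12 + t·11 = r. Each division r_prev = q·r_cur + r_new produces the new row as (previous row) − q·(current row):
  row A: (12, 1, 0)   [1·12 + 0·11 = 12]
  row B: (11, 0, 1)   [0·12 + 1·11 = 11]
  12 = 1·11 + 1   → row C = row A − 1·row B = (1, 1, −1)   [check: 1·12 − 1·11 = 1]
  11 = 11·1 + 0   → remainder 0, stop. gcd = 1 (last nonzero row C).
The gcd is 1, so 11 is invertible mod 12. The last nonzero row gives 1·12 − 1·11 = 1, so t = −1. So 11^(−1) ≡ −1 ≡ 11 (mod 12). Verify: 11 · 11 = 121 ≡ 1 (mod 12). ✓

Final answer: 11^(−1) ≡ 11 (mod 12)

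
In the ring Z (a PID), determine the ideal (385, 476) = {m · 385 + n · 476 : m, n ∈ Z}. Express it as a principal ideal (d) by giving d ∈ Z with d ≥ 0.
In the PID Z, (a, b) is generated by gcd(a, b). Compute gcd(476, 385) with the extended Euclidean algorithm, tracking rows (r, s, t) with s·476 + t·385 = r:
  row A: (476, 1, 0)   [1·476 + 0·385 = 476]
  row B: (385, 0, 1)   [0·476 + 1·385 = 385]
  476 = 1·385 + 91   → row C = row A − 1·row B = (91, 1, −1)   [check: 1·476 − 1·385 = 91]
  385 = 4·91 + 21   → row D = row B − 4·row C = (21, −4, 5)   [check: −4·476 + 5·385 = 21]
  91 = 4·21 + 7   → row E = row C − 4·row D = (7, 17, −21)   [check: 17·476 − 21·385 = 7]
  21 = 3·7 + 0   → remainder 0, stop. gcd = 7 (last nonzero row E).
So gcd(385, 476) = 7, with Bézout identity 17·476 − 21·385 = 7. Containment (⊇): the Bézout identity exhibits 7 as an element of (385, 476), giving (7) ⊆ (385, 476). Containment (⊆): since 7 | 385 and 7 | 476 (385 = 7·55, 476 = 7·68), every Z-linear combination of 385 and 476 is divisible by 7, so (385, 476) ⊆ (7). Therefore (385, 476) = (7), d = 7.

Final answer: (385, 476) = (7); d = 7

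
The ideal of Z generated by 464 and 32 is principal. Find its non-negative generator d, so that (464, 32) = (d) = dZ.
(464, 32) = (16); d = 16

In the PID Z, (a, b) is generated by gcd(a, b). Compute gcd(464, 32) with the extended Euclidean algorithm, tracking rows (r, s, t) with s·464 + t·32 = r:
  row A: (464, 1, 0)   [1·464 + 0·32 = 464]
  row B: (32, 0, 1)   [0·464 + 1·32 = 32]
  464 = 14·32 + 16   → row C = row A − 14·row B = (16, 1, −14)   [check: 1·464 − 14·32 = 16]
  32 = 2·16 + 0   → remainder 0, stop. gcd = 16 (last nonzero row C).
So gcd(464, 32) = 16, with Bézout identity 1·464 − 14·32 = 16. Containment (⊇): the Bézout identity exhibits 16 as an element of (464, 32), giving (16) ⊆ (464, 32). Containment (⊆): since 16 | 464 and 16 | 32 (464 = 16·29, 32 = 16·2), every Z-linear combination of 464 and 32 is divisible by 16, so (464, 32) ⊆ (16). Therefore (464, 32) = (16), d = 16.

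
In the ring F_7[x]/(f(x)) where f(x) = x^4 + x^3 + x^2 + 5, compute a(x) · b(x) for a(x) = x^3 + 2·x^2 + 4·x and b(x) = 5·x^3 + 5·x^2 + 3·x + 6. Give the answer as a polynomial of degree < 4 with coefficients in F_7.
Multiply as integer polynomials: a · b = 5·x^6 + 15·x^5 + 33·x^4 + 32·x^3 + 24·x^2 + 24·x. Reducing coefficients mod 7: a · b ≡ 5·x^6 + x^5 + 5·x^4 + 4·x^3 + 3·x^2 + 3·x. Now divide by f(x) = x^4 + x^3 + x^2 + 5 in F_7[x], eliminating the leading term at each step:
  leading term 5·x^6: subtract (5·x^2)·f(x) = 5·x^6 + 5·x^5 + 5·x^4 + 4·x^2, leaving 3·x^5 + 4·x^3 + 6·x^2 + 3·x (coefficients mod 7)
  leading term 3·x^5: subtract (3·x)·f(x) = 3·x^5 + 3·x^4 + 3·x^3 + x, leaving 4·x^4 + x^3 + 6·x^2 + 2·x (coefficients mod 7)
  leading term 4·x^4: subtract (4)·f(x) = 4·x^4 + 4·x^3 + 4·x^2 + 6, leaving 4·x^3 + 2·x^2 + 2·x + 1 (coefficients mod 7)
The degree is now < 4, so this is the remainder. Hence a · b ≡ 4·x^3 + 2·x^2 + 2·x + 1 in F_7[x]/(f).

Final answer: a · b ≡ 4·x^3 + 2·x^2 + 2·x + 1 (mod f(x))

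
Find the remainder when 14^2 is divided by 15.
1

Use repeated squaring. Binary(2) = 10. Walk through the bits of the exponent 2 left-to-right: at each bit after the leading one, square the running value, then multiply by 14 if the bit is 1 (always reducing mod 15):
  bit 1 = 1 (leading): start with 14.
  bit 2 = 0: square 14^2 = 196 ≡ 1 (mod 15).
Final value: 14^2 ≡ 1 (mod 15).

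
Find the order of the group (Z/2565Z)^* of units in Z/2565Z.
(Z/2565Z)^* consists of the classes a with gcd(a, 2565) = 1, so its order is φ(2565). φ is multiplicative, with φ(p^e) = p^e − p^(e−1). Factorise 2565 = 3^3 · 5 · 19. Then
  φ(2565) = (3^3 − 3^2) · (5 − 1) · (19 − 1) = 18 · 4 · 18 = 1296.
Thus |(Z/2565Z)^*| = 1296.

Final answer: |(Z/2565Z)^*| = 1296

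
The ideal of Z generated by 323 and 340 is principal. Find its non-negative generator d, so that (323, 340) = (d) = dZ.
In the PID Z, (a, b) is generated by gcd(a, b). Compute gcd(340, 323) with the extended Euclidean algorithm, tracking rows (r, s, t) with s·340 + t·323 = r:
  row A: (340, 1, 0)   [1·340 + 0·323 = 340]
  row B: (323, 0, 1)   [0·340 + 1·323 = 323]
  340 = 1·323 + 17   → row C = row A − 1·row B = (17, 1, −1)   [check: 1·340 − 1·323 = 17]
  323 = 19·17 + 0   → remainder 0, stop. gcd = 17 (last nonzero row C).
So gcd(323, 340) = 17, with Bézout identity 1·340 − 1·323 = 17. Containment (⊇): the Bézout identity exhibits 17 as an element of (323, 340), giving (17) ⊆ (323, 340). Containment (⊆): since 17 | 323 and 17 | 340 (323 = 17·19, 340 = 17·20), every Z-linear combination of 323 and 340 is divisible by 17, so (323, 340) ⊆ (17). Therefore (323, 340) = (17), d = 17.

Final answer: (323, 340) = (17); d = 17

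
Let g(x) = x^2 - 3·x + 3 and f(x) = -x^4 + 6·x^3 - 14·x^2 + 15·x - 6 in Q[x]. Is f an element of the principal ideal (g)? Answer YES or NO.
In Q[x] the ideal (g) consists of all multiples of g, so f ∈ (g) iff g | f, i.e. iff the remainder of f on division by g is 0. Divide f by g (g is monic, so eliminate the leading term of the running remainder at each step):
  leading term -x^4: subtract (-x^2)·g(x) = -x^4 + 3·x^3 - 3·x^2, leaving 3·x^3 - 11·x^2 + 15·x - 6
  leading term 3·x^3: subtract (3·x)·g(x) = 3·x^3 - 9·x^2 + 9·x, leaving -2·x^2 + 6·x - 6
  leading term -2·x^2: subtract (-2)·g(x) = -2·x^2 + 6·x - 6, leaving 0
The remainder is 0, so f(x) = g(x) · h(x) with h(x) = -x^2 + 3·x - 2. Hence g | f, i.e. f ∈ (g).

Final answer: YES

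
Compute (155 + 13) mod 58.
Reduce the summands first: 155 ≡ 39 (mod 58), so 155 + 13 ≡ 39 + 13 (mod 58). 39 + 13 = 52; 52 = 0·58 + 52, so (155 + 13) mod 58 = 52.

Final answer: 52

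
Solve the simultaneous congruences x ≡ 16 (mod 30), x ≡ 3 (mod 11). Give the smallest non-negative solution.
The moduli 30, 11 are pairwise coprime, so by the CRT there is a unique solution mod 30·11 = 330.
Solve by successive substitution. Start with x ≡ 16 (mod 30).
  Combine with x ≡ 3 (mod 11): write x = 16 + 30·t and require 16 + 30·t ≡ 3 (mod 11), i.e. 30·t ≡ 3 − 16 ≡ 9 (mod 11). Since 30^(−1) ≡ 7 (mod 11) (30 ≡ 8 (mod 11)), t ≡ 7·9 ≡ 8 (mod 11). So x ≡ 16 + 30·8 = 256 (mod 330).
Unique solution in [0, 330): x = 256.

Final answer: x ≡ 256 (mod 330); the representative in [0, 330) is 256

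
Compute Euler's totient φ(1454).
φ is multiplicative, with φ(p^e) = p^e − p^(e−1). Factorise 1454 = 2 · 727. Then
  φ(1454) = (2 − 1) · (727 − 1) = 1 · 726 = 726.

Final answer: φ(1454) = 726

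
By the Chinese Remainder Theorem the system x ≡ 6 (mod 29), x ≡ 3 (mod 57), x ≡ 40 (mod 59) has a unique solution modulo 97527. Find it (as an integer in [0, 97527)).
x ≡ 51075 (mod 97527); the representative in [0, 97527) is 51075

The moduli 29, 57, 59 are pairwise coprime, so by the CRT there is a unique solution mod 29·57·59 = 97527.
Solve by successive substitution. Start with x ≡ 6 (mod 29).
  Combine with x ≡ 3 (mod 57): write x = 6 + 29·t and require 6 + 29·t ≡ 3 (mod 57), i.e. 29·t ≡ 3 − 6 ≡ 54 (mod 57). Since 29^(−1) ≡ 2 (mod 57), t ≡ 2·54 ≡ 51 (mod 57). So x ≡ 6 + 29·51 = 1485 (mod 1653).
  Combine with x ≡ 40 (mod 59): write x = 1485 + 1653·t and require 1485 + 1653·t ≡ 40 (mod 59), i.e. 1653·t ≡ 40 − 1485 ≡ 30 (mod 59). Since 1653^(−1) ≡ 1 (mod 59) (1653 ≡ 1 (mod 59)), t ≡ 1·30 ≡ 30 (mod 59). So x ≡ 1485 + 1653·30 = 51075 (mod 97527).
Unique solution in [0, 97527): x = 51075.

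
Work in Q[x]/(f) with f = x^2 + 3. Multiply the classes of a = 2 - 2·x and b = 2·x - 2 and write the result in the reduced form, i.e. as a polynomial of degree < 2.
First multiply in Q[x] without reducing: a · b = -4·x^2 + 8·x - 4. Now divide by f(x) = x^2 + 3, eliminating the leading term at each step:
  leading term -4·x^2: subtract (-4)·f(x) = -4·x^2 - 12, leaving 8·x + 8
The degree is now < 2, so this is the remainder. Hence a · b ≡ 8·x + 8 in Q[x]/(f).

Final answer: a · b ≡ 8·x + 8 (mod f(x))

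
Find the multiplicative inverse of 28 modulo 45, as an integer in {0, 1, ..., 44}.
28^(−1) ≡ 37 (mod 45)

Apply the extended Euclidean algorithm to (45, 28), tracking rows (r, s, t) with s·45 + t·28 = r. Each division r_prev = q·r_cur + r_new produces the new row as (previous row) − q·(current row):
  row A: (45, 1, 0)   [1·45 + 0·28 = 45]
  row B: (28, 0, 1)   [0·45 + 1·28 = 28]
  45 = 1·28 + 17   → row C = row A − 1·row B = (17, 1, −1)   [check: 1·45 − 1·28 = 17]
  28 = 1·17 + 11   → row D = row B − 1·row C = (11, −1, 2)   [check: −1·45 + 2·28 = 11]
  17 = 1·11 + 6   → row E = row C − 1·row D = (6, 2, −3)   [check: 2·45 − 3·28 = 6]
  11 = 1·6 + 5   → row F = row D − 1·row E = (5, −3, 5)   [check: −3·45 + 5·28 = 5]
  6 = 1·5 + 1   → row G = row E − 1·row F = (1, 5, −8)   [check: 5·45 − 8·28 = 1]
  5 = 5·1 + 0   → remainder 0, stop. gcd = 1 (last nonzero row G).
The gcd is 1, so 28 is invertible mod 45. The last nonzero row gives 5·45 − 8·28 = 1, so t = −8. So 28^(−1) ≡ −8 ≡ 37 (mod 45). Verify: 28 · 37 = 1036 ≡ 1 (mod 45). ✓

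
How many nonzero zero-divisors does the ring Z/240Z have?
In Z/240Z each nonzero element is either a unit (gcd with 240 is 1) or a zero-divisor (gcd > 1). The number of units is φ(240): factorise 240 = 2^4 · 3 · 5, so φ(240) = (2^4 − 2^3) · (3 − 1) · (5 − 1) = 8 · 2 · 4 = 64. The nonzero elements number 240 − 1 = 239. Hence the nonzero zero-divisors number 239 − 64 = 175.

Final answer: Z/240Z has 175 nonzero zero-divisors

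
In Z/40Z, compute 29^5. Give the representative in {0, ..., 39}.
29

Use repeated squaring. Binary(5) = 101. Walk through the bits of the exponent 5 left-to-right: at each bit after the leading one, square the running value, then multiply by 29 if the bit is 1 (always reducing mod 40):
  bit 1 = 1 (leading): start with 29.
  bit 2 = 0: square 29^2 = 841 ≡ 1 (mod 40).
  bit 3 = 1: square 1^2 = 1; bit is 1, so multiply 1·29 = 29 (mod 40).
Final value: 29^5 ≡ 29 (mod 40).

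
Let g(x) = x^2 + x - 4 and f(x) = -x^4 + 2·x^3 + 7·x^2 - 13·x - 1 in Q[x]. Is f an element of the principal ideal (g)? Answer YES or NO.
NO

In Q[x] the ideal (g) consists of all multiples of g, so f ∈ (g) iff g | f, i.e. iff the remainder of f on division by g is 0. Divide f by g (g is monic, so eliminate the leading term of the running remainder at each step):
  leading term -x^4: subtract (-x^2)·g(x) = -x^4 - x^3 + 4·x^2, leaving 3·x^3 + 3·x^2 - 13·x - 1
  leading term 3·x^3: subtract (3·x)·g(x) = 3·x^3 + 3·x^2 - 12·x, leaving -x - 1
The remainder r(x) = -x - 1 ≠ 0 (and deg r < deg g), so g ∤ f, i.e. f ∉ (g).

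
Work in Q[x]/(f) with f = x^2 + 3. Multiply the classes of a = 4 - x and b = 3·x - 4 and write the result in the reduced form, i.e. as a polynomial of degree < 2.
First multiply in Q[x] without reducing: a · b = -3·x^2 + 16·x - 16. Now divide by f(x) = x^2 + 3, eliminating the leading term at each step:
  leading term -3·x^2: subtract (-3)·f(x) = -3·x^2 - 9, leaving 16·x - 7
The degree is now < 2, so this is the remainder. Hence a · b ≡ 16·x - 7 in Q[x]/(f).

Final answer: a · b ≡ 16·x - 7 (mod f(x))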